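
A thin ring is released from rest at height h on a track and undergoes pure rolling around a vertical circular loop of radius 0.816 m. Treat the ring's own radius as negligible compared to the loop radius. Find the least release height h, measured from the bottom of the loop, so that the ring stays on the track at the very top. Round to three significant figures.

h_min ≈ 2.45 m

For this body I = MR², i.e. k = I/(MR²) = 1.
At the top of the loop, the minimum-contact condition is Mg = Mv_top²/r, so v_top² = gr.
With ω = v/R, the kinetic energy at speed v is ½(1+k)Mv² = Mv².
Energy conservation from release (height h) to the top (height 2r): Mgh = Mg(2r) + M·gr.
Thus h_min = 2r + (1+k)r/2 = r(2 + 2/2) = 0.816 × 3 ≈ 2.45 m.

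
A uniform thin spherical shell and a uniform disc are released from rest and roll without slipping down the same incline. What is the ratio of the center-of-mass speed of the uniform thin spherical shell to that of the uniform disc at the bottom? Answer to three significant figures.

Each satisfies Mgh = ½(1+k)Mv² with k = I/(MR²), so v ∝ 1/√(1+k).
For the uniform thin spherical shell k = 2/3; for the uniform disc k = 0.5.
v₁/v₂ = √((1+k₂)/(1+k₁)) = √(1.5/1.667) ≈ 0.949.

v_ratio ≈ 0.949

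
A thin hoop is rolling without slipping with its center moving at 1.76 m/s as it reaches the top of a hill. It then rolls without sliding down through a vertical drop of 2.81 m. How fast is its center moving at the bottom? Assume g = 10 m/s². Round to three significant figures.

v ≈ 5.59 m/s

With I = MR², the ratio k = I/(MR²) is 1.
Since it rolls without slipping, ω = v/R and KE = ½Mv² + ½Iω² = ½(1+k)Mv² = Mv².
Conserving energy between top and bottom: Mv² = Mv₀² + Mgh, hence v² = v₀² + 2gh/(1+k).
v = √(1.76² + 2×10×2.81/2) = √31.2 ≈ 5.59 m/s.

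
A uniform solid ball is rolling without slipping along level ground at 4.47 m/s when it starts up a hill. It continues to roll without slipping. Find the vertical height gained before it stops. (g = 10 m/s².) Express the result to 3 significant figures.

h ≈ 1.40 m

The moment of inertia is (2/5)MR², giving k ≡ I/(MR²) = 0.4.
The rolling condition ω = v/R makes the rotational term ½I(v/R)² = ½kMv², so KE_total = ½(1+k)Mv² = (7/10)Mv².
All of this converts to potential energy at the highest point: (7/10)Mv₀² = Mgh.
Thus h = (1+k)v₀²/(2g) = 1.4 × 4.47² / (2 × 10) ≈ 1.40 m.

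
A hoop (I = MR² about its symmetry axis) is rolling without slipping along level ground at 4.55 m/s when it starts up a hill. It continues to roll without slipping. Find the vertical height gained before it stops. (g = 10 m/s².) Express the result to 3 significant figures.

h ≈ 2.07 m

With I = MR², the ratio k = I/(MR²) is 1.
Rolling without slipping gives ω = v/R, so the total kinetic energy is ½Mv² + ½Iω² = ½(1+k)Mv² = Mv².
All of this converts to potential energy at the highest point: Mv₀² = Mgh.
Thus h = (1+k)v₀²/(2g) = 2 × 4.55² / (2 × 10) ≈ 2.07 m.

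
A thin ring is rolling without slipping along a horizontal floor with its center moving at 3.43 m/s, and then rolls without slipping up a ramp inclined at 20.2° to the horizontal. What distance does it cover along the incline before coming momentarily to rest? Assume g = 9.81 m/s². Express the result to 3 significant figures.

For this body I = MR², i.e. k = I/(MR²) = 1.
Since it rolls without slipping, ω = v/R and KE = ½Mv² + ½Iω² = ½(1+k)Mv² = Mv².
Setting this equal to Mgh gives the vertical rise h = (1+k)v₀²/(2g) = 2×3.43²/(2×9.81) = 1.199 m.
The distance along the slope is d = h/sinθ = 1.199/sin20.2° ≈ 3.47 m.

d ≈ 3.47 m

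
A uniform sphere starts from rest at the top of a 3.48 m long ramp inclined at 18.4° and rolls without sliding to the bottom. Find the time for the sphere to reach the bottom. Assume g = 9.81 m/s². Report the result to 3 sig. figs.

With I = (2/5)MR², the ratio k = I/(MR²) is 0.4.
Translational: Mg sinθ − f = Ma. Rotational about the CM: fR = Iα = kMRa, so f = kMa.
Hence a = g sinθ/(1+k) = 9.81×sin18.4°/1.4 = 2.212 m/s².
Starting from rest, L = ½at², so t = √(2L/a) = √(2×3.48/2.212) ≈ 1.77 s.

t ≈ 1.77 s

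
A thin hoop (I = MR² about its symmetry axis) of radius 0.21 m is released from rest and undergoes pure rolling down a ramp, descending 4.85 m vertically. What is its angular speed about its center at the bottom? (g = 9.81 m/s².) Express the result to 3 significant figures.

With I = MR², the ratio k = I/(MR²) is 1.
Pure rolling means v = ωR; then KE = ½Mv² + ½I(v/R)² = ½(1+k)Mv² = Mv².
Energy conservation Mgh = ½(1+k)Mv² gives v = √(2gh/(1+k)) = √(2 × 9.81 × 4.85 / 2) = 6.898 m/s.
The angular speed follows from ω = v/R = 6.898/0.21 ≈ 32.8 rad/s.

ω ≈ 32.8 rad/s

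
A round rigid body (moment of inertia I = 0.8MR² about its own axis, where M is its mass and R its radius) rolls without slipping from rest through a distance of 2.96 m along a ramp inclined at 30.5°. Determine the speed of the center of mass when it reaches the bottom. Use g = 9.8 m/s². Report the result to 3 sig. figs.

Here I = 0.8MR², so the shape factor k = I/(MR²) = 0.8.
The rolling condition ω = v/R makes the rotational term ½I(v/R)² = ½kMv², so KE_total = ½(1+k)Mv² = (9/10)Mv².
The vertical drop is h = L sinθ = 2.96 × sin30.5° = 1.502 m.
Energy conservation: Mgh = (9/10)Mv², so v = √(2gh/(1+k)) = √(2 × 9.8 × 1.502 / 1.8) ≈ 4.04 m/s.

v ≈ 4.04 m/s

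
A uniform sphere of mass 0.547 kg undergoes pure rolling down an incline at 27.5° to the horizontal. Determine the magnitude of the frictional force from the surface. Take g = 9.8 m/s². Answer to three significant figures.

f ≈ 0.707 N

With I = (2/5)MR², the ratio k = I/(MR²) is 0.4.
Along the incline Mg sinθ − f = Ma, and torque about the center fR = Iα = kMR²(a/R) gives f = kMa.
Combining, a = g sinθ/(1+k) and f = kMa = kMg sinθ/(1+k).
f = 0.4 × 0.547 × 9.8 × sin27.5° / 1.4 ≈ 0.707 N.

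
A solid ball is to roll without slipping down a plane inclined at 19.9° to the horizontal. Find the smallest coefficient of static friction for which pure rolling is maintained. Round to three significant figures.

For this body I = (2/5)MR², i.e. k = I/(MR²) = 0.4.
Translational: Mg sinθ − f = Ma. Rotational about the CM: fR = Iα = kMRa, so f = kMa.
These give a = g sinθ/(1+k) and the required friction f = kMg sinθ/(1+k).
With N = Mg cosθ, the no-slip condition f ≤ μN gives μ_min = f/N = k tanθ/(1+k).
μ_min = 0.4 × tan19.9° / 1.4 ≈ 0.103.

μ_min ≈ 0.103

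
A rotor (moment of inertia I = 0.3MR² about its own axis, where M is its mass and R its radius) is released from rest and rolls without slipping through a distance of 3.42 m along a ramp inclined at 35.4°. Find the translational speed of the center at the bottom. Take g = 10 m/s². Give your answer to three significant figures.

v ≈ 5.52 m/s

With I = 0.3MR², the ratio k = I/(MR²) is 0.3.
Pure rolling means v = ωR; then KE = ½Mv² + ½I(v/R)² = ½(1+k)Mv² = (13/20)Mv².
The vertical drop is h = L sinθ = 3.42 × sin35.4° = 1.981 m.
Setting Mgh = (13/20)Mv² gives v = √(2gh/(1+k)) = √(2·10·1.981/1.3) ≈ 5.52 m/s.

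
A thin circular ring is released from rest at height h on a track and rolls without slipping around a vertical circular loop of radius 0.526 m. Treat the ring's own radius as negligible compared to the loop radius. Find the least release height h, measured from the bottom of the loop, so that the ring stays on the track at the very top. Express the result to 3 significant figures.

h_min ≈ 1.58 m

The moment of inertia is MR², giving k ≡ I/(MR²) = 1.
At the top of the loop, the minimum-contact condition is Mg = Mv_top²/r, so v_top² = gr.
With ω = v/R, the kinetic energy at speed v is ½(1+k)Mv² = Mv².
Energy conservation from release (height h) to the top (height 2r): Mgh = Mg(2r) + M·gr.
Thus h_min = 2r + (1+k)r/2 = r(2 + 2/2) = 0.526 × 3 ≈ 1.58 m.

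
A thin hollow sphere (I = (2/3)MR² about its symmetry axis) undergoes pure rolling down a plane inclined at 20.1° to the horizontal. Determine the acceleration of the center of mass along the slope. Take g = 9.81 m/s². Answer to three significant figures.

Here I = (2/3)MR², so the shape factor k = I/(MR²) = 2/3.
Translational: Mg sinθ − f = Ma. Rotational about the CM: fR = Iα = kMRa, so f = kMa.
Eliminating f: Mg sinθ = (1+k)Ma, so a = g sinθ/(1+k) = 9.81 × sin20.1° / 1.667 ≈ 2.02 m/s².

a ≈ 2.02 m/s²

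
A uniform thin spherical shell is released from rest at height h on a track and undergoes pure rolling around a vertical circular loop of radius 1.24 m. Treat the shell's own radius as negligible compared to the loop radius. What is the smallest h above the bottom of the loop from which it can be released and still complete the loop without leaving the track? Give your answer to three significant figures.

With I = (2/3)MR², the ratio k = I/(MR²) is 2/3.
At the top of the loop, the minimum-contact condition is Mg = Mv_top²/r, so v_top² = gr.
With ω = v/R, the kinetic energy at speed v is ½(1+k)Mv² = (5/6)Mv².
Energy conservation from release (height h) to the top (height 2r): Mgh = Mg(2r) + (5/6)M·gr.
Thus h_min = 2r + (1+k)r/2 = r(2 + 1.667/2) = 1.24 × 2.833 ≈ 3.51 m.

h_min ≈ 3.51 m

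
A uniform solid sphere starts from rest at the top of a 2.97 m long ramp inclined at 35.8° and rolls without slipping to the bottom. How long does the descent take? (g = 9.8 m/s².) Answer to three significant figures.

Here I = (2/5)MR², so the shape factor k = I/(MR²) = 0.4.
Translational: Mg sinθ − f = Ma. Rotational about the CM: fR = Iα = kMRa, so f = kMa.
Hence a = g sinθ/(1+k) = 9.8×sin35.8°/1.4 = 4.095 m/s².
With constant a from rest, t = √(2L/a) = √(2·2.97/4.095) ≈ 1.20 s.

t ≈ 1.20 s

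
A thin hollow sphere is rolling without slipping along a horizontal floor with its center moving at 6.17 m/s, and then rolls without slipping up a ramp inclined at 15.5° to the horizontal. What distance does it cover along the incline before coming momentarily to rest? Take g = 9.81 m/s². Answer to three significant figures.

d ≈ 12.1 m

For this body I = (2/3)MR², i.e. k = I/(MR²) = 2/3.
Since it rolls without slipping, ω = v/R and KE = ½Mv² + ½Iω² = ½(1+k)Mv² = (5/6)Mv².
Setting this equal to Mgh gives the vertical rise h = (1+k)v₀²/(2g) = 1.667×6.17²/(2×9.81) = 3.234 m.
The distance along the slope is d = h/sinθ = 3.234/sin15.5° ≈ 12.1 m.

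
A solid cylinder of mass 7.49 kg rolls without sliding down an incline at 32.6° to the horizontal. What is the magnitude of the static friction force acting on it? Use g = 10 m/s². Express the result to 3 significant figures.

The moment of inertia is (1/2)MR², giving k ≡ I/(MR²) = 0.5.
Along the incline Mg sinθ − f = Ma, and torque about the center fR = Iα = kMR²(a/R) gives f = kMa.
Combining, a = g sinθ/(1+k) and f = kMa = kMg sinθ/(1+k).
f = 0.5 × 7.49 × 10 × sin32.6° / 1.5 ≈ 13.5 N.

f ≈ 13.5 N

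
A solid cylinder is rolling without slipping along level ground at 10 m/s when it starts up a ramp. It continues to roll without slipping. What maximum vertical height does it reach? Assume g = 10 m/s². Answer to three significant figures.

h ≈ 7.50 m

The moment of inertia is (1/2)MR², giving k ≡ I/(MR²) = 0.5.
Since it rolls without slipping, ω = v/R and KE = ½Mv² + ½Iω² = ½(1+k)Mv² = (3/4)Mv².
At the top the kinetic energy is zero, so (3/4)Mv₀² = Mgh.
Thus h = (1+k)v₀²/(2g) = 1.5 × 10² / (2 × 10) ≈ 7.50 m.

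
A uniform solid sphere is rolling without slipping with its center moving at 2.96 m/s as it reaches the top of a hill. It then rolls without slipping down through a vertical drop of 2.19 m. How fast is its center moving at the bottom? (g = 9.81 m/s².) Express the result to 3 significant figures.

v ≈ 6.28 m/s

Here I = (2/5)MR², so the shape factor k = I/(MR²) = 0.4.
Since it rolls without slipping, ω = v/R and KE = ½Mv² + ½Iω² = ½(1+k)Mv² = (7/10)Mv².
Energy conservation: (7/10)Mv₀² + Mgh = (7/10)Mv², so v² = v₀² + 2gh/(1+k).
v = √(2.96² + 2×9.81×2.19/1.4) = √39.45 ≈ 6.28 m/s.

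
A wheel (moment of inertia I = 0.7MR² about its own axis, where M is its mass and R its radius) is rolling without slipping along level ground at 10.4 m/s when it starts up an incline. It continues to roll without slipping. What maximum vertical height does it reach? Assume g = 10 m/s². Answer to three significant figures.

h ≈ 9.19 m

Here I = 0.7MR², so the shape factor k = I/(MR²) = 0.7.
Pure rolling means v = ωR; then KE = ½Mv² + ½I(v/R)² = ½(1+k)Mv² = (17/20)Mv².
At the top the kinetic energy is zero, so (17/20)Mv₀² = Mgh.
Thus h = (1+k)v₀²/(2g) = 1.7 × 10.4² / (2 × 10) ≈ 9.19 m.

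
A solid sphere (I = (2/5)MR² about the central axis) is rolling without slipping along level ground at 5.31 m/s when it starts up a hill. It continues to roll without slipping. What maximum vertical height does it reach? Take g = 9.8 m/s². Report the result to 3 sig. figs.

Here I = (2/5)MR², so the shape factor k = I/(MR²) = 0.4.
Pure rolling means v = ωR; then KE = ½Mv² + ½I(v/R)² = ½(1+k)Mv² = (7/10)Mv².
All of this converts to potential energy at the highest point: (7/10)Mv₀² = Mgh.
Thus h = (1+k)v₀²/(2g) = 1.4 × 5.31² / (2 × 9.8) ≈ 2.01 m.

h ≈ 2.01 m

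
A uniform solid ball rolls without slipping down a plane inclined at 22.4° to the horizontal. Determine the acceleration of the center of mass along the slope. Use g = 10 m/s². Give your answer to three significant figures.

For this body I = (2/5)MR², i.e. k = I/(MR²) = 0.4.
Translational: Mg sinθ − f = Ma. Rotational about the CM: fR = Iα = kMRa, so f = kMa.
Eliminating f: Mg sinθ = (1+k)Ma, so a = g sinθ/(1+k) = 10 × sin22.4° / 1.4 ≈ 2.72 m/s².

a ≈ 2.72 m/s²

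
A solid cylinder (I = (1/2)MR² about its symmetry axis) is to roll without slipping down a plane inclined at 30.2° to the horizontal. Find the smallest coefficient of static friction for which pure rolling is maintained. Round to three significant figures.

μ_min ≈ 0.194

For this body I = (1/2)MR², i.e. k = I/(MR²) = 0.5.
Translational: Mg sinθ − f = Ma. Rotational about the CM: fR = Iα = kMRa, so f = kMa.
These give a = g sinθ/(1+k) and the required friction f = kMg sinθ/(1+k).
With N = Mg cosθ, the no-slip condition f ≤ μN gives μ_min = f/N = k tanθ/(1+k).
μ_min = 0.5 × tan30.2° / 1.5 ≈ 0.194.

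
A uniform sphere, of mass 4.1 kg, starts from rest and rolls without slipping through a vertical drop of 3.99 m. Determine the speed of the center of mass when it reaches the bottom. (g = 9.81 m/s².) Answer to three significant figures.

Here I = (2/5)MR², so the shape factor k = I/(MR²) = 0.4.
Since it rolls without slipping, ω = v/R and KE = ½Mv² + ½Iω² = ½(1+k)Mv² = (7/10)Mv².
Energy conservation: Mgh = (7/10)Mv², so v = √(2gh/(1+k)) = √(2 × 9.81 × 3.99 / 1.4) ≈ 7.48 m/s.

v ≈ 7.48 m/s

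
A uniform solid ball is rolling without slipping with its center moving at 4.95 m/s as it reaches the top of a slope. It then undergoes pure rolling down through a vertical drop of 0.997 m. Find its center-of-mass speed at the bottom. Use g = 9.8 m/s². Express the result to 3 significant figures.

v ≈ 6.20 m/s

For this body I = (2/5)MR², i.e. k = I/(MR²) = 0.4.
The rolling condition ω = v/R makes the rotational term ½I(v/R)² = ½kMv², so KE_total = ½(1+k)Mv² = (7/10)Mv².
Conserving energy between top and bottom: (7/10)Mv² = (7/10)Mv₀² + Mgh, hence v² = v₀² + 2gh/(1+k).
v = √(4.95² + 2×9.8×0.997/1.4) = √38.46 ≈ 6.20 m/s.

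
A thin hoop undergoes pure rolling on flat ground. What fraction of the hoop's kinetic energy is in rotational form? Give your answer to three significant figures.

fraction ≈ 0.500

For this body I = MR², i.e. k = I/(MR²) = 1.
With ω = v/R, KE_trans = ½Mv² and KE_rot = ½Iω² = ½kMv², so KE_total = ½(1+k)Mv².
The rotational fraction is therefore k/(1+k) = 1/2 ≈ 0.500.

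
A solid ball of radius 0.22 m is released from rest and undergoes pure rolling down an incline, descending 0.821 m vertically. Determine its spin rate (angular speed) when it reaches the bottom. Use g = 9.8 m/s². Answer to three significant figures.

Here I = (2/5)MR², so the shape factor k = I/(MR²) = 0.4.
Rolling without slipping gives ω = v/R, so the total kinetic energy is ½Mv² + ½Iω² = ½(1+k)Mv² = (7/10)Mv².
Energy conservation Mgh = ½(1+k)Mv² gives v = √(2gh/(1+k)) = √(2 × 9.8 × 0.821 / 1.4) = 3.39 m/s.
Then ω = v/R = 3.39 / 0.22 ≈ 15.4 rad/s.

ω ≈ 15.4 rad/s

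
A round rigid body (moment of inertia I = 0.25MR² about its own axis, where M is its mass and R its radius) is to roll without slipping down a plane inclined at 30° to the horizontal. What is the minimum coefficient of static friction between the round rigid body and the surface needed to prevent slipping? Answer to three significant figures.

The moment of inertia is 0.25MR², giving k ≡ I/(MR²) = 0.25.
Newton's second law down the slope: Mg sinθ − f = Ma. The torque equation fR = Iα (with α = a/R) gives f = kMa.
These give a = g sinθ/(1+k) and the required friction f = kMg sinθ/(1+k).
The normal force is N = Mg cosθ, so μ_min = f/N = k tanθ/(1+k).
μ_min = 0.25 × tan30° / 1.25 ≈ 0.115.

μ_min ≈ 0.115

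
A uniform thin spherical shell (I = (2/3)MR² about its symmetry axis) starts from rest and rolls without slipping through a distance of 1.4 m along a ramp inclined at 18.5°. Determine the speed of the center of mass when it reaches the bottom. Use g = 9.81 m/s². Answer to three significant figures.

v ≈ 2.29 m/s

Here I = (2/3)MR², so the shape factor k = I/(MR²) = 2/3.
Pure rolling means v = ωR; then KE = ½Mv² + ½I(v/R)² = ½(1+k)Mv² = (5/6)Mv².
The vertical drop is h = L sinθ = 1.4 × sin18.5° = 0.4442 m.
Energy conservation: Mgh = (5/6)Mv², so v = √(2gh/(1+k)) = √(2 × 9.81 × 0.4442 / 1.667) ≈ 2.29 m/s.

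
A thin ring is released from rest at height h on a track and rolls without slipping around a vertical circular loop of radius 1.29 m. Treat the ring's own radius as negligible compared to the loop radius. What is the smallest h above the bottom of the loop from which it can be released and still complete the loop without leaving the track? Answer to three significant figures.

Here I = MR², so the shape factor k = I/(MR²) = 1.
At the top, contact is just lost when gravity alone supplies the centripetal force: Mg = Mv_top²/r, i.e. v_top² = gr.
With ω = v/R, the kinetic energy at speed v is ½(1+k)Mv² = Mv².
Energy conservation from release (height h) to the top (height 2r): Mgh = Mg(2r) + M·gr.
Thus h_min = 2r + (1+k)r/2 = r(2 + 2/2) = 1.29 × 3 ≈ 3.87 m.

h_min ≈ 3.87 m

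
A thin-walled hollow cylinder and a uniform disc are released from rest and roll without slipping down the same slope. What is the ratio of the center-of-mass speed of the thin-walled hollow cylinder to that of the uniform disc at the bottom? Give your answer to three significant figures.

Each satisfies Mgh = ½(1+k)Mv² with k = I/(MR²), so v ∝ 1/√(1+k).
For the thin-walled hollow cylinder k = 1; for the uniform disc k = 0.5.
v₁/v₂ = √((1+k₂)/(1+k₁)) = √(1.5/2) ≈ 0.866.

v_ratio ≈ 0.866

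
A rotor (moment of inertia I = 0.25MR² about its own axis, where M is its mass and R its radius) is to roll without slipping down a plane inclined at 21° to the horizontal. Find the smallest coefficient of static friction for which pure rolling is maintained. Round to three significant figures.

μ_min ≈ 0.0768

The moment of inertia is 0.25MR², giving k ≡ I/(MR²) = 0.25.
Newton's second law down the slope: Mg sinθ − f = Ma. The torque equation fR = Iα (with α = a/R) gives f = kMa.
These give a = g sinθ/(1+k) and the required friction f = kMg sinθ/(1+k).
The normal force is N = Mg cosθ, so μ_min = f/N = k tanθ/(1+k).
μ_min = 0.25 × tan21° / 1.25 ≈ 0.0768.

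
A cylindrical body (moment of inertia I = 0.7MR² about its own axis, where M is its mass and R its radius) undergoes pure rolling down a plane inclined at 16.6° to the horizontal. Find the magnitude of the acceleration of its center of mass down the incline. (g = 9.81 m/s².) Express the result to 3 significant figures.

The moment of inertia is 0.7MR², giving k ≡ I/(MR²) = 0.7.
Translational: Mg sinθ − f = Ma. Rotational about the CM: fR = Iα = kMRa, so f = kMa.
Eliminating f: Mg sinθ = (1+k)Ma, so a = g sinθ/(1+k) = 9.81 × sin16.6° / 1.7 ≈ 1.65 m/s².

a ≈ 1.65 m/s²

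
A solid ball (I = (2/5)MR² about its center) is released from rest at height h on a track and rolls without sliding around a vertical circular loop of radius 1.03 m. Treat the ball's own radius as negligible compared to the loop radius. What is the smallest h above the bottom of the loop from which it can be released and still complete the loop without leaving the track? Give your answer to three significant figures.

h_min ≈ 2.78 m

With I = (2/5)MR², the ratio k = I/(MR²) is 0.4.
At the top of the loop, the minimum-contact condition is Mg = Mv_top²/r, so v_top² = gr.
With ω = v/R, the kinetic energy at speed v is ½(1+k)Mv² = (7/10)Mv².
Energy conservation from release (height h) to the top (height 2r): Mgh = Mg(2r) + (7/10)M·gr.
Thus h_min = 2r + (1+k)r/2 = r(2 + 1.4/2) = 1.03 × 2.7 ≈ 2.78 m.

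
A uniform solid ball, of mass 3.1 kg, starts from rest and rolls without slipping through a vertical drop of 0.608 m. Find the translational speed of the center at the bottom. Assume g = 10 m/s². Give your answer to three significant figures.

v ≈ 2.95 m/s

Here I = (2/5)MR², so the shape factor k = I/(MR²) = 0.4.
Pure rolling means v = ωR; then KE = ½Mv² + ½I(v/R)² = ½(1+k)Mv² = (7/10)Mv².
Setting Mgh = (7/10)Mv² gives v = √(2gh/(1+k)) = √(2·10·0.608/1.4) ≈ 2.95 m/s.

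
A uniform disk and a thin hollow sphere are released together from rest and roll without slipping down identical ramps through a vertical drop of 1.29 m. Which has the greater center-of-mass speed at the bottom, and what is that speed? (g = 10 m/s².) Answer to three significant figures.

the uniform disk, at v ≈ 4.15 m/s

For rolling without slipping, Mgh = ½(1+k)Mv² where k = I/(MR²), so v = √(2gh/(1+k)).
Uniform disk: k = 0.5, giving v = √(2×10×1.29/1.5) = 4.147 m/s.
Thin hollow sphere: k = 2/3, giving v = √(2×10×1.29/1.667) = 3.934 m/s.
The smaller k wins: the uniform disk, at ≈ 4.15 m/s.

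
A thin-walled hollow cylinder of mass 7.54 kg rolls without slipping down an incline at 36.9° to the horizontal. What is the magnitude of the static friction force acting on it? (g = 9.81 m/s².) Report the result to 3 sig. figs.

f ≈ 22.2 N

With I = MR², the ratio k = I/(MR²) is 1.
Translational: Mg sinθ − f = Ma. Rotational about the CM: fR = Iα = kMRa, so f = kMa.
Combining, a = g sinθ/(1+k) and f = kMa = kMg sinθ/(1+k).
f = 1 × 7.54 × 9.81 × sin36.9° / 2 ≈ 22.2 N.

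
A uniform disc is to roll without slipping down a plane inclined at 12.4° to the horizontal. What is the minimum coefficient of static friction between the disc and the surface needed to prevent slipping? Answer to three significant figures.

With I = (1/2)MR², the ratio k = I/(MR²) is 0.5.
Translational: Mg sinθ − f = Ma. Rotational about the CM: fR = Iα = kMRa, so f = kMa.
These give a = g sinθ/(1+k) and the required friction f = kMg sinθ/(1+k).
With N = Mg cosθ, the no-slip condition f ≤ μN gives μ_min = f/N = k tanθ/(1+k).
μ_min = 0.5 × tan12.4° / 1.5 ≈ 0.0733.

μ_min ≈ 0.0733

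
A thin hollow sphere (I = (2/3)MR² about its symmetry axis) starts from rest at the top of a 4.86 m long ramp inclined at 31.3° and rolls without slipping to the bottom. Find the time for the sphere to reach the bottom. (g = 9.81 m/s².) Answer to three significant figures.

t ≈ 1.78 s

The moment of inertia is (2/3)MR², giving k ≡ I/(MR²) = 2/3.
Translational: Mg sinθ − f = Ma. Rotational about the CM: fR = Iα = kMRa, so f = kMa.
Hence a = g sinθ/(1+k) = 9.81×sin31.3°/1.667 = 3.058 m/s².
Starting from rest, L = ½at², so t = √(2L/a) = √(2×4.86/3.058) ≈ 1.78 s.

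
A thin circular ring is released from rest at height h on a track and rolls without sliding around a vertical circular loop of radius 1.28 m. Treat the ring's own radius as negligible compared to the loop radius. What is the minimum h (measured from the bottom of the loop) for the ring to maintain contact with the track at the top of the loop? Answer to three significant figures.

h_min ≈ 3.84 m

Here I = MR², so the shape factor k = I/(MR²) = 1.
At the top of the loop, the minimum-contact condition is Mg = Mv_top²/r, so v_top² = gr.
With ω = v/R, the kinetic energy at speed v is ½(1+k)Mv² = Mv².
Energy conservation from release (height h) to the top (height 2r): Mgh = Mg(2r) + M·gr.
Thus h_min = 2r + (1+k)r/2 = r(2 + 2/2) = 1.28 × 3 ≈ 3.84 m.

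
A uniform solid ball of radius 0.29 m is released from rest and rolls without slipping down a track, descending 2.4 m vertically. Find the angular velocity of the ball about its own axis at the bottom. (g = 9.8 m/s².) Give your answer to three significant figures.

ω ≈ 20.0 rad/s

With I = (2/5)MR², the ratio k = I/(MR²) is 0.4.
Rolling without slipping gives ω = v/R, so the total kinetic energy is ½Mv² + ½Iω² = ½(1+k)Mv² = (7/10)Mv².
Energy conservation Mgh = ½(1+k)Mv² gives v = √(2gh/(1+k)) = √(2 × 9.8 × 2.4 / 1.4) = 5.797 m/s.
The angular speed follows from ω = v/R = 5.797/0.29 ≈ 20.0 rad/s.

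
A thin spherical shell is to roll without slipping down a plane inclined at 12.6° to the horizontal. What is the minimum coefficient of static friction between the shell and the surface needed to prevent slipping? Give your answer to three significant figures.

μ_min ≈ 0.0894

For this body I = (2/3)MR², i.e. k = I/(MR²) = 2/3.
Along the incline Mg sinθ − f = Ma, and torque about the center fR = Iα = kMR²(a/R) gives f = kMa.
These give a = g sinθ/(1+k) and the required friction f = kMg sinθ/(1+k).
The normal force is N = Mg cosθ, so μ_min = f/N = k tanθ/(1+k).
μ_min = (2/3) × tan12.6° / 1.667 ≈ 0.0894.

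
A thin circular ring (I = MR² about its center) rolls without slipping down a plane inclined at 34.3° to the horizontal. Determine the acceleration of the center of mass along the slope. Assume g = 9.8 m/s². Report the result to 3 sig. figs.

The moment of inertia is MR², giving k ≡ I/(MR²) = 1.
Translational: Mg sinθ − f = Ma. Rotational about the CM: fR = Iα = kMRa, so f = kMa.
Eliminating f: Mg sinθ = (1+k)Ma, so a = g sinθ/(1+k) = 9.8 × sin34.3° / 2 ≈ 2.76 m/s².

a ≈ 2.76 m/s²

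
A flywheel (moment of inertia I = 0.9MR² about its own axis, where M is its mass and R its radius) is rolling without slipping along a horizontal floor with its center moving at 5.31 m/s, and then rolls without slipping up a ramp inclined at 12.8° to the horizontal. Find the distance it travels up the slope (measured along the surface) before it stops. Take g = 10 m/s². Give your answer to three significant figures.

d ≈ 12.1 m

With I = 0.9MR², the ratio k = I/(MR²) is 0.9.
Rolling without slipping gives ω = v/R, so the total kinetic energy is ½Mv² + ½Iω² = ½(1+k)Mv² = (19/20)Mv².
Setting this equal to Mgh gives the vertical rise h = (1+k)v₀²/(2g) = 1.9×5.31²/(2×10) = 2.679 m.
The distance along the slope is d = h/sinθ = 2.679/sin12.8° ≈ 12.1 m.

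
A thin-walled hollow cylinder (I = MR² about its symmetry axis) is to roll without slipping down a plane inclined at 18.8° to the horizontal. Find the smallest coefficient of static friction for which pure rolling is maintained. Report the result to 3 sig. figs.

The moment of inertia is MR², giving k ≡ I/(MR²) = 1.
Along the incline Mg sinθ − f = Ma, and torque about the center fR = Iα = kMR²(a/R) gives f = kMa.
These give a = g sinθ/(1+k) and the required friction f = kMg sinθ/(1+k).
The normal force is N = Mg cosθ, so μ_min = f/N = k tanθ/(1+k).
μ_min = 1 × tan18.8° / 2 ≈ 0.170.

μ_min ≈ 0.170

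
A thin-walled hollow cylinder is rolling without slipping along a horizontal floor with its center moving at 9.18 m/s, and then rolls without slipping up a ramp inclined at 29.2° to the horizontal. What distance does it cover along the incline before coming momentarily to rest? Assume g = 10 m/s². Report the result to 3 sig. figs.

Here I = MR², so the shape factor k = I/(MR²) = 1.
Since it rolls without slipping, ω = v/R and KE = ½Mv² + ½Iω² = ½(1+k)Mv² = Mv².
Setting this equal to Mgh gives the vertical rise h = (1+k)v₀²/(2g) = 2×9.18²/(2×10) = 8.427 m.
Along the incline, d = h/sinθ = 8.427/sin29.2° ≈ 17.3 m.

d ≈ 17.3 m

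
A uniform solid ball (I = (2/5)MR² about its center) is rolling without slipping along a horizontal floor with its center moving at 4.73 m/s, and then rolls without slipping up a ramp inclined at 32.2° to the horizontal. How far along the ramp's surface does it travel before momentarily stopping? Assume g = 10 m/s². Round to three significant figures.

d ≈ 2.94 m

Here I = (2/5)MR², so the shape factor k = I/(MR²) = 0.4.
Since it rolls without slipping, ω = v/R and KE = ½Mv² + ½Iω² = ½(1+k)Mv² = (7/10)Mv².
Setting this equal to Mgh gives the vertical rise h = (1+k)v₀²/(2g) = 1.4×4.73²/(2×10) = 1.566 m.
The distance along the slope is d = h/sinθ = 1.566/sin32.2° ≈ 2.94 m.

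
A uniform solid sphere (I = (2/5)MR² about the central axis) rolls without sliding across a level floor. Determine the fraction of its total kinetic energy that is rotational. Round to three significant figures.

fraction ≈ 0.286

Here I = (2/5)MR², so the shape factor k = I/(MR²) = 0.4.
With ω = v/R, KE_trans = ½Mv² and KE_rot = ½Iω² = ½kMv², so KE_total = ½(1+k)Mv².
The rotational fraction is therefore k/(1+k) = 0.4/1.4 ≈ 0.286.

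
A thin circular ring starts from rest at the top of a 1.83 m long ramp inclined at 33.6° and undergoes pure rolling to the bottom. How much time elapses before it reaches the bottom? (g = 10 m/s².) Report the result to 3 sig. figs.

The moment of inertia is MR², giving k ≡ I/(MR²) = 1.
Translational: Mg sinθ − f = Ma. Rotational about the CM: fR = Iα = kMRa, so f = kMa.
Hence a = g sinθ/(1+k) = 10×sin33.6°/2 = 2.767 m/s².
With constant a from rest, t = √(2L/a) = √(2·1.83/2.767) ≈ 1.15 s.

t ≈ 1.15 s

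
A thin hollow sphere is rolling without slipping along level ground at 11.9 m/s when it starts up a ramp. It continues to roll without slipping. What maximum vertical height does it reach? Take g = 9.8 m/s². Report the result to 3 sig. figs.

h ≈ 12.0 m

With I = (2/3)MR², the ratio k = I/(MR²) is 2/3.
Pure rolling means v = ωR; then KE = ½Mv² + ½I(v/R)² = ½(1+k)Mv² = (5/6)Mv².
All of this converts to potential energy at the highest point: (5/6)Mv₀² = Mgh.
Thus h = (1+k)v₀²/(2g) = 1.667 × 11.9² / (2 × 9.8) ≈ 12.0 m.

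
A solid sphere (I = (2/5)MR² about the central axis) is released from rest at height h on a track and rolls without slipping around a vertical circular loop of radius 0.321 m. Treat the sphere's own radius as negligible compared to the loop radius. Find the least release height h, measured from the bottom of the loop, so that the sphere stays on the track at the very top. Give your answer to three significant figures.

The moment of inertia is (2/5)MR², giving k ≡ I/(MR²) = 0.4.
At the top of the loop, the minimum-contact condition is Mg = Mv_top²/r, so v_top² = gr.
With ω = v/R, the kinetic energy at speed v is ½(1+k)Mv² = (7/10)Mv².
Energy conservation from release (height h) to the top (height 2r): Mgh = Mg(2r) + (7/10)M·gr.
Thus h_min = 2r + (1+k)r/2 = r(2 + 1.4/2) = 0.321 × 2.7 ≈ 0.867 m.

h_min ≈ 0.867 m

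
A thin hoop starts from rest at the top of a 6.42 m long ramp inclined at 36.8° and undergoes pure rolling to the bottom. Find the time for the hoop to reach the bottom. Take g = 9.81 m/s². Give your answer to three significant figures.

t ≈ 2.09 s

The moment of inertia is MR², giving k ≡ I/(MR²) = 1.
Translational: Mg sinθ − f = Ma. Rotational about the CM: fR = Iα = kMRa, so f = kMa.
Hence a = g sinθ/(1+k) = 9.81×sin36.8°/2 = 2.938 m/s².
Starting from rest, L = ½at², so t = √(2L/a) = √(2×6.42/2.938) ≈ 2.09 s.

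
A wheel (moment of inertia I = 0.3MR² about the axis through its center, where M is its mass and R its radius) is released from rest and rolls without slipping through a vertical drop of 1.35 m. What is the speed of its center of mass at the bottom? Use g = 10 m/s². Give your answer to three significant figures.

v ≈ 4.56 m/s

With I = 0.3MR², the ratio k = I/(MR²) is 0.3.
The rolling condition ω = v/R makes the rotational term ½I(v/R)² = ½kMv², so KE_total = ½(1+k)Mv² = (13/20)Mv².
Setting Mgh = (13/20)Mv² gives v = √(2gh/(1+k)) = √(2·10·1.35/1.3) ≈ 4.56 m/s.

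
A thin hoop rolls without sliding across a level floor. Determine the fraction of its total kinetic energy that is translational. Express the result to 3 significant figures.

fraction ≈ 0.500

For this body I = MR², i.e. k = I/(MR²) = 1.
With ω = v/R, KE_trans = ½Mv² and KE_rot = ½Iω² = ½kMv², so KE_total = ½(1+k)Mv².
The translational fraction is therefore 1/(1+k) = 1/2 ≈ 0.500.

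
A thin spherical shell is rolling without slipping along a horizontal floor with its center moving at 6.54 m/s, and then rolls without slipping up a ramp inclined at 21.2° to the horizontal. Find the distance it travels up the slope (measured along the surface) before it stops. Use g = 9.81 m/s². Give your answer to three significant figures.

d ≈ 10.0 m

Here I = (2/3)MR², so the shape factor k = I/(MR²) = 2/3.
The rolling condition ω = v/R makes the rotational term ½I(v/R)² = ½kMv², so KE_total = ½(1+k)Mv² = (5/6)Mv².
Setting this equal to Mgh gives the vertical rise h = (1+k)v₀²/(2g) = 1.667×6.54²/(2×9.81) = 3.633 m.
Along the incline, d = h/sinθ = 3.633/sin21.2° ≈ 10.0 m.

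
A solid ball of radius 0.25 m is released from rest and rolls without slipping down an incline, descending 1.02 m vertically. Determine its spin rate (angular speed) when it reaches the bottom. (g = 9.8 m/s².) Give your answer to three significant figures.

With I = (2/5)MR², the ratio k = I/(MR²) is 0.4.
The rolling condition ω = v/R makes the rotational term ½I(v/R)² = ½kMv², so KE_total = ½(1+k)Mv² = (7/10)Mv².
Energy conservation Mgh = ½(1+k)Mv² gives v = √(2gh/(1+k)) = √(2 × 9.8 × 1.02 / 1.4) = 3.779 m/s.
Then ω = v/R = 3.779 / 0.25 ≈ 15.1 rad/s.

ω ≈ 15.1 rad/s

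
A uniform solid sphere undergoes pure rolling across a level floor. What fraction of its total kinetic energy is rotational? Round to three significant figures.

With I = (2/5)MR², the ratio k = I/(MR²) is 0.4.
Since ω = v/R, the translational part is ½Mv² and the rotational part is ½I(v/R)² = ½kMv²; the total is ½(1+k)Mv².
The rotational fraction is therefore k/(1+k) = 0.4/1.4 ≈ 0.286.

fraction ≈ 0.286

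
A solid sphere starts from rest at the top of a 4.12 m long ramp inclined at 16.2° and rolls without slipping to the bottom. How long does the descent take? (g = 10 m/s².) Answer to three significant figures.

The moment of inertia is (2/5)MR², giving k ≡ I/(MR²) = 0.4.
Newton's second law down the slope: Mg sinθ − f = Ma. The torque equation fR = Iα (with α = a/R) gives f = kMa.
Hence a = g sinθ/(1+k) = 10×sin16.2°/1.4 = 1.993 m/s².
Starting from rest, L = ½at², so t = √(2L/a) = √(2×4.12/1.993) ≈ 2.03 s.

t ≈ 2.03 s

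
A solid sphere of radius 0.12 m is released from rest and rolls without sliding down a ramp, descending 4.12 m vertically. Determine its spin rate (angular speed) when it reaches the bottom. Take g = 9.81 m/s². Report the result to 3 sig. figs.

The moment of inertia is (2/5)MR², giving k ≡ I/(MR²) = 0.4.
Pure rolling means v = ωR; then KE = ½Mv² + ½I(v/R)² = ½(1+k)Mv² = (7/10)Mv².
Energy conservation Mgh = ½(1+k)Mv² gives v = √(2gh/(1+k)) = √(2 × 9.81 × 4.12 / 1.4) = 7.599 m/s.
The angular speed follows from ω = v/R = 7.599/0.12 ≈ 63.3 rad/s.

ω ≈ 63.3 rad/s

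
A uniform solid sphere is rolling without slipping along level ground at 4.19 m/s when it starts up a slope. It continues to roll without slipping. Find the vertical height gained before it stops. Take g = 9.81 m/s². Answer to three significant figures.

h ≈ 1.25 m

The moment of inertia is (2/5)MR², giving k ≡ I/(MR²) = 0.4.
Rolling without slipping gives ω = v/R, so the total kinetic energy is ½Mv² + ½Iω² = ½(1+k)Mv² = (7/10)Mv².
At the top the kinetic energy is zero, so (7/10)Mv₀² = Mgh.
Thus h = (1+k)v₀²/(2g) = 1.4 × 4.19² / (2 × 9.81) ≈ 1.25 m.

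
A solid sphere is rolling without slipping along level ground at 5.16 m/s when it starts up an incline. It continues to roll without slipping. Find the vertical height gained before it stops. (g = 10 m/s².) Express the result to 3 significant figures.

h ≈ 1.86 m

For this body I = (2/5)MR², i.e. k = I/(MR²) = 0.4.
Pure rolling means v = ωR; then KE = ½Mv² + ½I(v/R)² = ½(1+k)Mv² = (7/10)Mv².
All of this converts to potential energy at the highest point: (7/10)Mv₀² = Mgh.
Thus h = (1+k)v₀²/(2g) = 1.4 × 5.16² / (2 × 10) ≈ 1.86 m.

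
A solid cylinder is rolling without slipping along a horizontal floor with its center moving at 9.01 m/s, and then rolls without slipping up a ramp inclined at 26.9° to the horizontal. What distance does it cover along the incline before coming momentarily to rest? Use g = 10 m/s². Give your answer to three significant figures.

Here I = (1/2)MR², so the shape factor k = I/(MR²) = 0.5.
Rolling without slipping gives ω = v/R, so the total kinetic energy is ½Mv² + ½Iω² = ½(1+k)Mv² = (3/4)Mv².
Setting this equal to Mgh gives the vertical rise h = (1+k)v₀²/(2g) = 1.5×9.01²/(2×10) = 6.089 m.
Along the incline, d = h/sinθ = 6.089/sin26.9° ≈ 13.5 m.

d ≈ 13.5 m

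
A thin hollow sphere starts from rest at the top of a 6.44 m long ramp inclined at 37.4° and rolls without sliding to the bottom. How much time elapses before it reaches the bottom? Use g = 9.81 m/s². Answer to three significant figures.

t ≈ 1.90 s

For this body I = (2/3)MR², i.e. k = I/(MR²) = 2/3.
Newton's second law down the slope: Mg sinθ − f = Ma. The torque equation fR = Iα (with α = a/R) gives f = kMa.
Hence a = g sinθ/(1+k) = 9.81×sin37.4°/1.667 = 3.575 m/s².
With constant a from rest, t = √(2L/a) = √(2·6.44/3.575) ≈ 1.90 s.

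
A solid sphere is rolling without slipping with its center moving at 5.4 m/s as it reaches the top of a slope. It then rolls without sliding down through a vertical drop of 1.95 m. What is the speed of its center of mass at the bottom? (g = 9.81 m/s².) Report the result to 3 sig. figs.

The moment of inertia is (2/5)MR², giving k ≡ I/(MR²) = 0.4.
Since it rolls without slipping, ω = v/R and KE = ½Mv² + ½Iω² = ½(1+k)Mv² = (7/10)Mv².
Conserving energy between top and bottom: (7/10)Mv² = (7/10)Mv₀² + Mgh, hence v² = v₀² + 2gh/(1+k).
v = √(5.4² + 2×9.81×1.95/1.4) = √56.49 ≈ 7.52 m/s.

v ≈ 7.52 m/s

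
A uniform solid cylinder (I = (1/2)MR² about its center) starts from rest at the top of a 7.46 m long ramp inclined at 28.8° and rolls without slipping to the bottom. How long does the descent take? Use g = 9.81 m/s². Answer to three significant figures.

With I = (1/2)MR², the ratio k = I/(MR²) is 0.5.
Along the incline Mg sinθ − f = Ma, and torque about the center fR = Iα = kMR²(a/R) gives f = kMa.
Hence a = g sinθ/(1+k) = 9.81×sin28.8°/1.5 = 3.151 m/s².
Starting from rest, L = ½at², so t = √(2L/a) = √(2×7.46/3.151) ≈ 2.18 s.

t ≈ 2.18 s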